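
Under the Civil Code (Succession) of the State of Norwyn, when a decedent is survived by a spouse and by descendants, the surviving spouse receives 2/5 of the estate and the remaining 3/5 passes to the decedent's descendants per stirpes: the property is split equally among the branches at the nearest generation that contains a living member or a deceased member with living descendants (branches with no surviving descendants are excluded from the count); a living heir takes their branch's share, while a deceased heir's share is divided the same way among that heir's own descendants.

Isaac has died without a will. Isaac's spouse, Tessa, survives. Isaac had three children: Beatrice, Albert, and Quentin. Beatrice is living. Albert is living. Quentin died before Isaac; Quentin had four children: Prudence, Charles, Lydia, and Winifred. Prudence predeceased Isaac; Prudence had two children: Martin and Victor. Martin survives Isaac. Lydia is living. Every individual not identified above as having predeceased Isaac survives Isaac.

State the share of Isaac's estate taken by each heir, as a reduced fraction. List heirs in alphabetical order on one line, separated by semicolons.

Tessa, as surviving spouse, takes 2/5.
The remaining 3/5 passes to Isaac's descendants per stirpes.
The 3/5 is divided into 3 equal shares of 1/5 among Beatrice, Albert, Quentin.
Beatrice is living and takes 1/5.
Albert is living and takes 1/5.
Quentin predeceased; the 1/5 allotted to Quentin's branch passes to Quentin's issue by representation.
The 1/5 is divided into 4 equal shares of 1/20 among Prudence, Charles, Lydia, Winifred.
Prudence predeceased; the 1/20 allotted to Prudence's branch passes to Prudence's issue by representation.
The 1/20 is divided into 2 equal shares of 1/40 among Martin, Victor.
Martin is living and takes 1/40.
Victor is living and takes 1/40.
Charles is living and takes 1/20.
Lydia is living and takes 1/20.
Winifred is living and takes 1/20.

Albert 1/5; Beatrice 1/5; Charles 1/20; Lydia 1/20; Martin 1/40; Tessa 2/5; Victor 1/40; Winifred 1/20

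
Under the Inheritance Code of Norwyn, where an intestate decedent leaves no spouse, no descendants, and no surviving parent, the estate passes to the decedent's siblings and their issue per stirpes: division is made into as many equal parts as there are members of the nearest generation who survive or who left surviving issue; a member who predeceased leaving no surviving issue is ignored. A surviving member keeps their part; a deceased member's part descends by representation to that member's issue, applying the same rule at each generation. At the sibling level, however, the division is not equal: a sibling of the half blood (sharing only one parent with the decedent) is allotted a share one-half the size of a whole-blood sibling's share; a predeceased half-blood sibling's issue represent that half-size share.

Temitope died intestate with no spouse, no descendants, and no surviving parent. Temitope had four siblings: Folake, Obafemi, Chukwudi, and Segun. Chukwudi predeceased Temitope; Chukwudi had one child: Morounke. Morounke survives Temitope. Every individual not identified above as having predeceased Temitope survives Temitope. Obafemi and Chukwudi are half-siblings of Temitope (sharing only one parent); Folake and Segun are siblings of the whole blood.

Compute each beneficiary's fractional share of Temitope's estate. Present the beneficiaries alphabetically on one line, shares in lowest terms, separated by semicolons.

No spouse, descendants, or parent survives, so the estate passes to Temitope's siblings per stirpes.
Half-blood siblings count for one-half the weight of whole-blood siblings at the initial division.
Dividing 1 in proportion to weights (total weight 3): Folake (weight 1) → 1/3; Obafemi (weight 1/2) → 1/6; Chukwudi (weight 1/2) → 1/6; Segun (weight 1) → 1/3.
Folake is living and takes 1/3.
Obafemi is living and takes 1/6.
Chukwudi predeceased; the 1/6 allotted to Chukwudi's branch passes to Chukwudi's issue by representation.
Morounke is the sole taker at this level and receives the full 1/6.
Segun is living and takes 1/3.

Folake 1/3; Morounke 1/6; Obafemi 1/6; Segun 1/3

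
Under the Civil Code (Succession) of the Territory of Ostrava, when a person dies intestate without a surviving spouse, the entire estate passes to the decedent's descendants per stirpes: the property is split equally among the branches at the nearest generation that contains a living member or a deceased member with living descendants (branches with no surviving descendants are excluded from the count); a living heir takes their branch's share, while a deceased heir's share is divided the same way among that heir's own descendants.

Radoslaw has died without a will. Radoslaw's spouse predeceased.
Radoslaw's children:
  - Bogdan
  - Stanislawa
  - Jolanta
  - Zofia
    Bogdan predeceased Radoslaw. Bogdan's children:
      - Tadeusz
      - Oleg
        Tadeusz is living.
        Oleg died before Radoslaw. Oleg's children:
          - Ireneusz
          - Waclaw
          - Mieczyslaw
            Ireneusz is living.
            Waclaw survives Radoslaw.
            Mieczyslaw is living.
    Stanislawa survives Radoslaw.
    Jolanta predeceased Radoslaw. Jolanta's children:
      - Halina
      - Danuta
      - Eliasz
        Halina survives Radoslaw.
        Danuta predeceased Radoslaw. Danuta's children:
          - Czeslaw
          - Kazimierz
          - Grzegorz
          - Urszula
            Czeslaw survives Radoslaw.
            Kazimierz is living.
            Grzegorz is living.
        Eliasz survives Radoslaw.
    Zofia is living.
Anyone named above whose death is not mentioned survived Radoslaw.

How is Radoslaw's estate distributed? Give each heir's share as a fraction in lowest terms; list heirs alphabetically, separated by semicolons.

Czeslaw 1/48; Eliasz 1/12; Grzegorz 1/48; Halina 1/12; Ireneusz 1/24; Kazimierz 1/48; Mieczyslaw 1/24; Stanislawa 1/4; Tadeusz 1/8; Urszula 1/48; Waclaw 1/24; Zofia 1/4

There is no surviving spouse, so the entire estate passes to Radoslaw's descendants per stirpes.
The estate is divided into 4 equal shares of 1/4 among Bogdan, Stanislawa, Jolanta, Zofia.
Bogdan predeceased; the 1/4 allotted to Bogdan's branch passes to Bogdan's issue by representation.
The 1/4 is divided into 2 equal shares of 1/8 among Tadeusz, Oleg.
Tadeusz is living and takes 1/8.
Oleg predeceased; the 1/8 allotted to Oleg's branch passes to Oleg's issue by representation.
The 1/8 is divided into 3 equal shares of 1/24 among Ireneusz, Waclaw, Mieczyslaw.
Ireneusz is living and takes 1/24.
Waclaw is living and takes 1/24.
Mieczyslaw is living and takes 1/24.
Stanislawa is living and takes 1/4.
Jolanta predeceased; the 1/4 allotted to Jolanta's branch passes to Jolanta's issue by representation.
The 1/4 is divided into 3 equal shares of 1/12 among Halina, Danuta, Eliasz.
Halina is living and takes 1/12.
Danuta predeceased; the 1/12 allotted to Danuta's branch passes to Danuta's issue by representation.
The 1/12 is divided into 4 equal shares of 1/48 among Czeslaw, Kazimierz, Grzegorz, Urszula.
Czeslaw is living and takes 1/48.
Kazimierz is living and takes 1/48.
Grzegorz is living and takes 1/48.
Urszula is living and takes 1/48.
Eliasz is living and takes 1/12.
Zofia is living and takes 1/4.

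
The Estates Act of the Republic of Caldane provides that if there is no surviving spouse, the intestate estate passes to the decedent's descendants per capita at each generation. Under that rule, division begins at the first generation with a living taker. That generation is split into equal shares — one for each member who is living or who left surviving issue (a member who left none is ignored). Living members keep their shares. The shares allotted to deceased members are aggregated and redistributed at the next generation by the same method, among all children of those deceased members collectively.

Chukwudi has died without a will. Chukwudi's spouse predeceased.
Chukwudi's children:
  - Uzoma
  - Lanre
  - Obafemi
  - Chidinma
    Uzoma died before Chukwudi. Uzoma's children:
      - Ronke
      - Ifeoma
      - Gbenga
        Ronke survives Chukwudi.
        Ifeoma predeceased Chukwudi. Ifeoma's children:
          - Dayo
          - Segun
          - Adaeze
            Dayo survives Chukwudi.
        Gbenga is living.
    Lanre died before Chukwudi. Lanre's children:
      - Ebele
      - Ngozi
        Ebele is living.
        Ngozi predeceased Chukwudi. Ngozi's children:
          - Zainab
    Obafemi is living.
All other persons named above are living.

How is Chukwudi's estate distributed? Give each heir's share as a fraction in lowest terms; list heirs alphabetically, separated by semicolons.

There is no surviving spouse, so the entire estate passes to Chukwudi's descendants per capita at each generation.
At generation 1 (Uzoma, Lanre, Obafemi, Chidinma) there are 4 shares of (1)/4 = 1/4 each.
Living: Obafemi and Chidinma — each takes 1/4.
Deceased: Uzoma and Lanre. Their combined 1/2 is pooled and carried to generation 2.
At generation 2 (Ronke, Ifeoma, Gbenga, Ebele, Ngozi) there are 5 shares of (1/2)/5 = 1/10 each.
Living: Ronke, Gbenga, and Ebele — each takes 1/10.
Deceased: Ifeoma and Ngozi. Their combined 1/5 is pooled and carried to generation 3.
At generation 3 (Dayo, Segun, Adaeze, Zainab) there are 4 shares of (1/5)/4 = 1/20 each.
Living: Dayo, Segun, Adaeze, and Zainab — each takes 1/20.

Adaeze 1/20; Chidinma 1/4; Dayo 1/20; Ebele 1/10; Gbenga 1/10; Obafemi 1/4; Ronke 1/10; Segun 1/20; Zainab 1/20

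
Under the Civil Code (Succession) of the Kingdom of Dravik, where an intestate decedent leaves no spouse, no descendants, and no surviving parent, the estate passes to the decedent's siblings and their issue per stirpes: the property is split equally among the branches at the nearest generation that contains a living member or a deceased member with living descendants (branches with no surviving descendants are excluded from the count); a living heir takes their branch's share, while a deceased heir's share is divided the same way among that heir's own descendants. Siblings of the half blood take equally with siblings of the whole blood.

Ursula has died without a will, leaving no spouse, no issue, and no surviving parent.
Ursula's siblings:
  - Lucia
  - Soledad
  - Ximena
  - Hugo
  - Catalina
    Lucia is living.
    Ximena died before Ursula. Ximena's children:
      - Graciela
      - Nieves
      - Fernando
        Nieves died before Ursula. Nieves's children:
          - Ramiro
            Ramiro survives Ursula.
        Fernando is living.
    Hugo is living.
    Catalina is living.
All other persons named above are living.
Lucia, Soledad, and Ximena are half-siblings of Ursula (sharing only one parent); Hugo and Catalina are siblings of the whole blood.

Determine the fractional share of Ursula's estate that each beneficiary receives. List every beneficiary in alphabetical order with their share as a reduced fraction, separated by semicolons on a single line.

No spouse, descendants, or parent survives, so the estate passes to Ursula's siblings per stirpes.
Half-blood and whole-blood siblings take equally under the stated rule.
The estate is divided into 5 equal shares of 1/5 among Lucia, Soledad, Ximena, Hugo, Catalina.
Lucia is living and takes 1/5.
Soledad is living and takes 1/5.
Ximena predeceased; the 1/5 allotted to Ximena's branch passes to Ximena's issue by representation.
The 1/5 is divided into 3 equal shares of 1/15 among Graciela, Nieves, Fernando.
Graciela is living and takes 1/15.
Nieves predeceased; the 1/15 allotted to Nieves's branch passes to Nieves's issue by representation.
Ramiro is the sole taker at this level and receives the full 1/15.
Fernando is living and takes 1/15.
Hugo is living and takes 1/5.
Catalina is living and takes 1/5.

Catalina 1/5; Fernando 1/15; Graciela 1/15; Hugo 1/5; Lucia 1/5; Ramiro 1/15; Soledad 1/5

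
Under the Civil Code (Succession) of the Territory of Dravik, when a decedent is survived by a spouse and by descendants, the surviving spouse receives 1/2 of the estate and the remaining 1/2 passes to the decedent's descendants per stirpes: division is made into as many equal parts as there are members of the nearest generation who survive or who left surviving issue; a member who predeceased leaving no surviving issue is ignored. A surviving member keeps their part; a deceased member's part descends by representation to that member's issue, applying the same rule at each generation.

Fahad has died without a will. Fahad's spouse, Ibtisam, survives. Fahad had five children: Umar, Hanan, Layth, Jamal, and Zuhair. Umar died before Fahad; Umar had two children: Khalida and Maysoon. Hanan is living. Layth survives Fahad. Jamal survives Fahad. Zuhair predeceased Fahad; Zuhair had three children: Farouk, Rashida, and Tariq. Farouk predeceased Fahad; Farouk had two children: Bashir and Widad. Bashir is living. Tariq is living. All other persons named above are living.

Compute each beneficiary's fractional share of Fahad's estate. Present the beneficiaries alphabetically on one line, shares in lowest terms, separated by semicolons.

Bashir 1/60; Hanan 1/10; Ibtisam 1/2; Jamal 1/10; Khalida 1/20; Layth 1/10; Maysoon 1/20; Rashida 1/30; Tariq 1/30; Widad 1/60

Ibtisam, as surviving spouse, takes 1/2.
The remaining 1/2 passes to Fahad's descendants per stirpes.
The 1/2 is divided into 5 equal shares of 1/10 among Umar, Hanan, Layth, Jamal, Zuhair.
Umar predeceased; the 1/10 allotted to Umar's branch passes to Umar's issue by representation.
The 1/10 is divided into 2 equal shares of 1/20 among Khalida, Maysoon.
Khalida is living and takes 1/20.
Maysoon is living and takes 1/20.
Hanan is living and takes 1/10.
Layth is living and takes 1/10.
Jamal is living and takes 1/10.
Zuhair predeceased; the 1/10 allotted to Zuhair's branch passes to Zuhair's issue by representation.
The 1/10 is divided into 3 equal shares of 1/30 among Farouk, Rashida, Tariq.
Farouk predeceased; the 1/30 allotted to Farouk's branch passes to Farouk's issue by representation.
The 1/30 is divided into 2 equal shares of 1/60 among Bashir, Widad.
Bashir is living and takes 1/60.
Widad is living and takes 1/60.
Rashida is living and takes 1/30.
Tariq is living and takes 1/30.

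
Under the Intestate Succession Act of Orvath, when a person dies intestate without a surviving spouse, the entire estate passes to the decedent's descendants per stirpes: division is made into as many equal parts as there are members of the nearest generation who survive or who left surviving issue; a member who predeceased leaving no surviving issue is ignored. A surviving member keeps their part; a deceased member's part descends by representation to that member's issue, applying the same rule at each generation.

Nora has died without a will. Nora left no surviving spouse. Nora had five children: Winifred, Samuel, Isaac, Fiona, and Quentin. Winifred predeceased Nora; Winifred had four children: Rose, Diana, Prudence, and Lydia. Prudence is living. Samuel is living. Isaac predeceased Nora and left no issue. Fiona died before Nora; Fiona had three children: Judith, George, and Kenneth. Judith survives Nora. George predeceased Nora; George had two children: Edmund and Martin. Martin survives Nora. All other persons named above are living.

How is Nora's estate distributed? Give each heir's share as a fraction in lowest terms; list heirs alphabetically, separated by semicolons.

There is no surviving spouse, so the entire estate passes to Nora's descendants per stirpes.
Isaac left no surviving issue, so that branch lapses and is disregarded.
The estate is divided into 4 equal shares of 1/4 among Winifred, Samuel, Fiona, Quentin.
Winifred predeceased; the 1/4 allotted to Winifred's branch passes to Winifred's issue by representation.
The 1/4 is divided into 4 equal shares of 1/16 among Rose, Diana, Prudence, Lydia.
Rose is living and takes 1/16.
Diana is living and takes 1/16.
Prudence is living and takes 1/16.
Lydia is living and takes 1/16.
Samuel is living and takes 1/4.
Fiona predeceased; the 1/4 allotted to Fiona's branch passes to Fiona's issue by representation.
The 1/4 is divided into 3 equal shares of 1/12 among Judith, George, Kenneth.
Judith is living and takes 1/12.
George predeceased; the 1/12 allotted to George's branch passes to George's issue by representation.
The 1/12 is divided into 2 equal shares of 1/24 among Edmund, Martin.
Edmund is living and takes 1/24.
Martin is living and takes 1/24.
Kenneth is living and takes 1/12.
Quentin is living and takes 1/4.

Diana 1/16; Edmund 1/24; Judith 1/12; Kenneth 1/12; Lydia 1/16; Martin 1/24; Prudence 1/16; Quentin 1/4; Rose 1/16; Samuel 1/4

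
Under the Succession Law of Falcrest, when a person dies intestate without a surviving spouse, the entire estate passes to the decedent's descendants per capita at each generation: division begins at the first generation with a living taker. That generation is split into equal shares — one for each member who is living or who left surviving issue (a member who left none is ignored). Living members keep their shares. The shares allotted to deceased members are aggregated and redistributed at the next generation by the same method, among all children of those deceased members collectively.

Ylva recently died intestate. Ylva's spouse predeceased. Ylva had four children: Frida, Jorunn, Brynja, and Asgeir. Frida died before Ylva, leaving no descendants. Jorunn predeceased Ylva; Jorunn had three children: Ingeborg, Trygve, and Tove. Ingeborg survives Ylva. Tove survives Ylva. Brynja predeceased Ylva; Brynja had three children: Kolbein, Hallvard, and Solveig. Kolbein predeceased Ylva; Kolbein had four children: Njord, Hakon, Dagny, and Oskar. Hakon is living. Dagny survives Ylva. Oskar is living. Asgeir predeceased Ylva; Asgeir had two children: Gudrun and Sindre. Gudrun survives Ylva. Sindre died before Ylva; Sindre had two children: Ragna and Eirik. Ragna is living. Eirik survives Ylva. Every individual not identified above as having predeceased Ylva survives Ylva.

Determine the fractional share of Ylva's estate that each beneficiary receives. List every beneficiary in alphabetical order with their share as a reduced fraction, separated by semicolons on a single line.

Dagny 1/24; Eirik 1/24; Gudrun 1/8; Hakon 1/24; Hallvard 1/8; Ingeborg 1/8; Njord 1/24; Oskar 1/24; Ragna 1/24; Solveig 1/8; Tove 1/8; Trygve 1/8

There is no surviving spouse, so the entire estate passes to Ylva's descendants per capita at each generation.
No one at generation 1 (Jorunn, Brynja, Asgeir) is living; moving to the next generation.
At generation 2 (Ingeborg, Trygve, Tove, Kolbein, Hallvard, Solveig, Gudrun, Sindre) there are 8 shares of (1)/8 = 1/8 each.
Living: Ingeborg, Trygve, Tove, Hallvard, Solveig, and Gudrun — each takes 1/8.
Deceased: Kolbein and Sindre. Their combined 1/4 is pooled and carried to generation 3.
At generation 3 (Njord, Hakon, Dagny, Oskar, Ragna, Eirik) there are 6 shares of (1/4)/6 = 1/24 each.
Living: Njord, Hakon, Dagny, Oskar, Ragna, and Eirik — each takes 1/24.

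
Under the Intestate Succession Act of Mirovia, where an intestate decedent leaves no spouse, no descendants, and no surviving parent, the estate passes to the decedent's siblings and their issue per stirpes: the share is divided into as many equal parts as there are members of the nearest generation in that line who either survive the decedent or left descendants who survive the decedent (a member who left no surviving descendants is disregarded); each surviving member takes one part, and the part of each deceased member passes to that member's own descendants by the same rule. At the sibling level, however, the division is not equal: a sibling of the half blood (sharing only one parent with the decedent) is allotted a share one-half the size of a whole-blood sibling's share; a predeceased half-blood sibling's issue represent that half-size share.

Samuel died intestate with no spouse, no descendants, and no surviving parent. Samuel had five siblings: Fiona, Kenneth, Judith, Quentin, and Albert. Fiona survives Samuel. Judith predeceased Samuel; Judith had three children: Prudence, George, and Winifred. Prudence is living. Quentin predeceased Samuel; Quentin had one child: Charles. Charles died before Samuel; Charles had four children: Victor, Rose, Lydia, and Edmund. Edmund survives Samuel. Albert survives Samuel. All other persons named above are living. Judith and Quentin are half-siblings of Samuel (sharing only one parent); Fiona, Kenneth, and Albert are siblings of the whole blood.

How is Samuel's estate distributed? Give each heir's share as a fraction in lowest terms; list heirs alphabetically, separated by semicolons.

Albert 1/4; Edmund 1/32; Fiona 1/4; George 1/24; Kenneth 1/4; Lydia 1/32; Prudence 1/24; Rose 1/32; Victor 1/32; Winifred 1/24

No spouse, descendants, or parent survives, so the estate passes to Samuel's siblings per stirpes.
Half-blood siblings count for one-half the weight of whole-blood siblings at the initial division.
Dividing 1 in proportion to weights (total weight 4): Fiona (weight 1) → 1/4; Kenneth (weight 1) → 1/4; Judith (weight 1/2) → 1/8; Quentin (weight 1/2) → 1/8; Albert (weight 1) → 1/4.
Fiona is living and takes 1/4.
Kenneth is living and takes 1/4.
Judith predeceased; the 1/8 allotted to Judith's branch passes to Judith's issue by representation.
The 1/8 is divided into 3 equal shares of 1/24 among Prudence, George, Winifred.
Prudence is living and takes 1/24.
George is living and takes 1/24.
Winifred is living and takes 1/24.
Quentin predeceased; the 1/8 allotted to Quentin's branch passes to Quentin's issue by representation.
Charles's line is the sole branch at this level, so the full 1/8 passes to Charles's issue by representation.
The 1/8 is divided into 4 equal shares of 1/32 among Victor, Rose, Lydia, Edmund.
Victor is living and takes 1/32.
Rose is living and takes 1/32.
Lydia is living and takes 1/32.
Edmund is living and takes 1/32.
Albert is living and takes 1/4.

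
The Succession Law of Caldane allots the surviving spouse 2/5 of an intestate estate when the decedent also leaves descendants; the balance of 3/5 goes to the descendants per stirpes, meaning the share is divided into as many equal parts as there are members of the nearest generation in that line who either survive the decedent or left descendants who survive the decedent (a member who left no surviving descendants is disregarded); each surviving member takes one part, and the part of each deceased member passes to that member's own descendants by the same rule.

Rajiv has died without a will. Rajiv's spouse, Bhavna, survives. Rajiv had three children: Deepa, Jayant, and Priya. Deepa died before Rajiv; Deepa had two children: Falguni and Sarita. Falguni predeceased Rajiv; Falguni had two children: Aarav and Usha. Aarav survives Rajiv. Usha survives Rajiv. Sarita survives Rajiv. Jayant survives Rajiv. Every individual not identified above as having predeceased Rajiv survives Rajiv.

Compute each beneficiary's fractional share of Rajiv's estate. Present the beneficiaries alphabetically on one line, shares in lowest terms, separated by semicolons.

Bhavna, as surviving spouse, takes 2/5.
The remaining 3/5 passes to Rajiv's descendants per stirpes.
The 3/5 is divided into 3 equal shares of 1/5 among Deepa, Jayant, Priya.
Deepa predeceased; the 1/5 allotted to Deepa's branch passes to Deepa's issue by representation.
The 1/5 is divided into 2 equal shares of 1/10 among Falguni, Sarita.
Falguni predeceased; the 1/10 allotted to Falguni's branch passes to Falguni's issue by representation.
The 1/10 is divided into 2 equal shares of 1/20 among Aarav, Usha.
Aarav is living and takes 1/20.
Usha is living and takes 1/20.
Sarita is living and takes 1/10.
Jayant is living and takes 1/5.
Priya is living and takes 1/5.

Aarav 1/20; Bhavna 2/5; Jayant 1/5; Priya 1/5; Sarita 1/10; Usha 1/20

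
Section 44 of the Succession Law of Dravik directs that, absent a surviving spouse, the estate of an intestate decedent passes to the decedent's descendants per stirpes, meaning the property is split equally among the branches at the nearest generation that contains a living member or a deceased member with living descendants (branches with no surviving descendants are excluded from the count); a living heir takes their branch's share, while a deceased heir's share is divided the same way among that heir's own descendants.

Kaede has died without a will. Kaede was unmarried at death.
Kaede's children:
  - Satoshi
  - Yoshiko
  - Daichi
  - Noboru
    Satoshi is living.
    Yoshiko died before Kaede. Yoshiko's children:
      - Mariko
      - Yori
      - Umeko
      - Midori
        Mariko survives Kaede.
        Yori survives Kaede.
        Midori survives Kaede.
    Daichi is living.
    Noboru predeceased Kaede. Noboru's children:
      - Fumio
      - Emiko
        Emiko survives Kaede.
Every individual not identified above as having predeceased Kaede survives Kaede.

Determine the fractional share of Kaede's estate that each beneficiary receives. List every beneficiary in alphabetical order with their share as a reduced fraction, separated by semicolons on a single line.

There is no surviving spouse, so the entire estate passes to Kaede's descendants per stirpes.
The estate is divided into 4 equal shares of 1/4 among Satoshi, Yoshiko, Daichi, Noboru.
Satoshi is living and takes 1/4.
Yoshiko predeceased; the 1/4 allotted to Yoshiko's branch passes to Yoshiko's issue by representation.
The 1/4 is divided into 4 equal shares of 1/16 among Mariko, Yori, Umeko, Midori.
Mariko is living and takes 1/16.
Yori is living and takes 1/16.
Umeko is living and takes 1/16.
Midori is living and takes 1/16.
Daichi is living and takes 1/4.
Noboru predeceased; the 1/4 allotted to Noboru's branch passes to Noboru's issue by representation.
The 1/4 is divided into 2 equal shares of 1/8 among Fumio, Emiko.
Fumio is living and takes 1/8.
Emiko is living and takes 1/8.

Daichi 1/4; Emiko 1/8; Fumio 1/8; Mariko 1/16; Midori 1/16; Satoshi 1/4; Umeko 1/16; Yori 1/16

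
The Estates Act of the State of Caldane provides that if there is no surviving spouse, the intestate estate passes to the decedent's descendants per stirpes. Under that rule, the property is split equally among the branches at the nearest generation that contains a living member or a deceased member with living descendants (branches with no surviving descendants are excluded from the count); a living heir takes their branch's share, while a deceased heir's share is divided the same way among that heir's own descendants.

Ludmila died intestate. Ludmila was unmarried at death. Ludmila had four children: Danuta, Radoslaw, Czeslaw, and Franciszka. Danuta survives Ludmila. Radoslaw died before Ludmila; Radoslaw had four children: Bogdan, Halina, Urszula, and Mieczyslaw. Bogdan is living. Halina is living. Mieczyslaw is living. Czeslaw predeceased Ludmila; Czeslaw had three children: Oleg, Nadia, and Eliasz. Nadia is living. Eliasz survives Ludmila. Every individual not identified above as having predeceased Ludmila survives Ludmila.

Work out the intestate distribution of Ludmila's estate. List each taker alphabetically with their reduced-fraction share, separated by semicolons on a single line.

There is no surviving spouse, so the entire estate passes to Ludmila's descendants per stirpes.
The estate is divided into 4 equal shares of 1/4 among Danuta, Radoslaw, Czeslaw, Franciszka.
Danuta is living and takes 1/4.
Radoslaw predeceased; the 1/4 allotted to Radoslaw's branch passes to Radoslaw's issue by representation.
The 1/4 is divided into 4 equal shares of 1/16 among Bogdan, Halina, Urszula, Mieczyslaw.
Bogdan is living and takes 1/16.
Halina is living and takes 1/16.
Urszula is living and takes 1/16.
Mieczyslaw is living and takes 1/16.
Czeslaw predeceased; the 1/4 allotted to Czeslaw's branch passes to Czeslaw's issue by representation.
The 1/4 is divided into 3 equal shares of 1/12 among Oleg, Nadia, Eliasz.
Oleg is living and takes 1/12.
Nadia is living and takes 1/12.
Eliasz is living and takes 1/12.
Franciszka is living and takes 1/4.

Bogdan 1/16; Danuta 1/4; Eliasz 1/12; Franciszka 1/4; Halina 1/16; Mieczyslaw 1/16; Nadia 1/12; Oleg 1/12; Urszula 1/16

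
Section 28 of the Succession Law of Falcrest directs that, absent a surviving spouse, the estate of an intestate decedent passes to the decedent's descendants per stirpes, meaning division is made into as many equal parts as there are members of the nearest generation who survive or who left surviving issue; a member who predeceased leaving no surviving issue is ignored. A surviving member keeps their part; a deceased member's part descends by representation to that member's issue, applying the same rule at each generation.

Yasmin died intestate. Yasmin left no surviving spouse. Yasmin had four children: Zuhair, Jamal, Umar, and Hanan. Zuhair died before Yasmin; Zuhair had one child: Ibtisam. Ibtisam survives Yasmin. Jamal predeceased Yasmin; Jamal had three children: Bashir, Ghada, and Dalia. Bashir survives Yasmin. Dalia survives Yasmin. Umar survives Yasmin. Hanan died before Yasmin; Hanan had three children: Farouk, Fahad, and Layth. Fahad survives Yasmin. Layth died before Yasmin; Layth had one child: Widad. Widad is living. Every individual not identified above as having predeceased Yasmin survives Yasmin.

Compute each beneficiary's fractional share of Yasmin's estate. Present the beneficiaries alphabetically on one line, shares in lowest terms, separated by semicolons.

There is no surviving spouse, so the entire estate passes to Yasmin's descendants per stirpes.
The estate is divided into 4 equal shares of 1/4 among Zuhair, Jamal, Umar, Hanan.
Zuhair predeceased; the 1/4 allotted to Zuhair's branch passes to Zuhair's issue by representation.
Ibtisam is the sole taker at this level and receives the full 1/4.
Jamal predeceased; the 1/4 allotted to Jamal's branch passes to Jamal's issue by representation.
The 1/4 is divided into 3 equal shares of 1/12 among Bashir, Ghada, Dalia.
Bashir is living and takes 1/12.
Ghada is living and takes 1/12.
Dalia is living and takes 1/12.
Umar is living and takes 1/4.
Hanan predeceased; the 1/4 allotted to Hanan's branch passes to Hanan's issue by representation.
The 1/4 is divided into 3 equal shares of 1/12 among Farouk, Fahad, Layth.
Farouk is living and takes 1/12.
Fahad is living and takes 1/12.
Layth predeceased; the 1/12 allotted to Layth's branch passes to Layth's issue by representation.
Widad is the sole taker at this level and receives the full 1/12.

Bashir 1/12; Dalia 1/12; Fahad 1/12; Farouk 1/12; Ghada 1/12; Ibtisam 1/4; Umar 1/4; Widad 1/12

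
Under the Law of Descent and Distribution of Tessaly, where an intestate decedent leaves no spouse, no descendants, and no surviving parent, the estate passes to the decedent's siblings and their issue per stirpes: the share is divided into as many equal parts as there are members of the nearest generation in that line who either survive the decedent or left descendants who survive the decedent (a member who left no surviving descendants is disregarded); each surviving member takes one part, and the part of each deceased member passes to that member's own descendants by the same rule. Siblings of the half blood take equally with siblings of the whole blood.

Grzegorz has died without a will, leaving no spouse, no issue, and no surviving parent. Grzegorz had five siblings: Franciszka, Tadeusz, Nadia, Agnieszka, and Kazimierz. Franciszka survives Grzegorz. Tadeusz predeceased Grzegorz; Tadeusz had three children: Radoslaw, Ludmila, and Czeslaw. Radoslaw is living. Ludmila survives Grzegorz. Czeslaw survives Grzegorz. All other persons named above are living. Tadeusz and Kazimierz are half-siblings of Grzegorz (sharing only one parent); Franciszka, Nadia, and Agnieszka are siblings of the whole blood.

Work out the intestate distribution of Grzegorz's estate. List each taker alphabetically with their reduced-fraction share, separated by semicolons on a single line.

Agnieszka 1/5; Czeslaw 1/15; Franciszka 1/5; Kazimierz 1/5; Ludmila 1/15; Nadia 1/5; Radoslaw 1/15

No spouse, descendants, or parent survives, so the estate passes to Grzegorz's siblings per stirpes.
Half-blood and whole-blood siblings take equally under the stated rule.
The estate is divided into 5 equal shares of 1/5 among Franciszka, Tadeusz, Nadia, Agnieszka, Kazimierz.
Franciszka is living and takes 1/5.
Tadeusz predeceased; the 1/5 allotted to Tadeusz's branch passes to Tadeusz's issue by representation.
The 1/5 is divided into 3 equal shares of 1/15 among Radoslaw, Ludmila, Czeslaw.
Radoslaw is living and takes 1/15.
Ludmila is living and takes 1/15.
Czeslaw is living and takes 1/15.
Nadia is living and takes 1/5.
Agnieszka is living and takes 1/5.
Kazimierz is living and takes 1/5.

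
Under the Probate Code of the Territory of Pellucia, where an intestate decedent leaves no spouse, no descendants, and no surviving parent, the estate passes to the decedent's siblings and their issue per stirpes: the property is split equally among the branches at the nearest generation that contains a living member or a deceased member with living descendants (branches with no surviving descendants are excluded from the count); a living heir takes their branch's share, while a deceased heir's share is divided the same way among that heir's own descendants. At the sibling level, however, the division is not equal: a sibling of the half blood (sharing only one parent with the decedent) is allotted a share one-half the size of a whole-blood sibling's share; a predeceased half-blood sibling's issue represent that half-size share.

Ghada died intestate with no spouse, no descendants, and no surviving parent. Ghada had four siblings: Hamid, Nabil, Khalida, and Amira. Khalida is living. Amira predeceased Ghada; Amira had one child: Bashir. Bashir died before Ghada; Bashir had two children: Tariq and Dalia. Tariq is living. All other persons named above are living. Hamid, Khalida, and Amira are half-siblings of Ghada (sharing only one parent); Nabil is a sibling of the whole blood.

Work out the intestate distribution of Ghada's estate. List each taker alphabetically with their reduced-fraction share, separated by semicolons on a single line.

No spouse, descendants, or parent survives, so the estate passes to Ghada's siblings per stirpes.
Half-blood siblings count for one-half the weight of whole-blood siblings at the initial division.
Dividing 1 in proportion to weights (total weight 5/2): Hamid (weight 1/2) → 1/5; Nabil (weight 1) → 2/5; Khalida (weight 1/2) → 1/5; Amira (weight 1/2) → 1/5.
Hamid is living and takes 1/5.
Nabil is living and takes 2/5.
Khalida is living and takes 1/5.
Amira predeceased; the 1/5 allotted to Amira's branch passes to Amira's issue by representation.
Bashir's line is the sole branch at this level, so the full 1/5 passes to Bashir's issue by representation.
The 1/5 is divided into 2 equal shares of 1/10 among Tariq, Dalia.
Tariq is living and takes 1/10.
Dalia is living and takes 1/10.

Dalia 1/10; Hamid 1/5; Khalida 1/5; Nabil 2/5; Tariq 1/10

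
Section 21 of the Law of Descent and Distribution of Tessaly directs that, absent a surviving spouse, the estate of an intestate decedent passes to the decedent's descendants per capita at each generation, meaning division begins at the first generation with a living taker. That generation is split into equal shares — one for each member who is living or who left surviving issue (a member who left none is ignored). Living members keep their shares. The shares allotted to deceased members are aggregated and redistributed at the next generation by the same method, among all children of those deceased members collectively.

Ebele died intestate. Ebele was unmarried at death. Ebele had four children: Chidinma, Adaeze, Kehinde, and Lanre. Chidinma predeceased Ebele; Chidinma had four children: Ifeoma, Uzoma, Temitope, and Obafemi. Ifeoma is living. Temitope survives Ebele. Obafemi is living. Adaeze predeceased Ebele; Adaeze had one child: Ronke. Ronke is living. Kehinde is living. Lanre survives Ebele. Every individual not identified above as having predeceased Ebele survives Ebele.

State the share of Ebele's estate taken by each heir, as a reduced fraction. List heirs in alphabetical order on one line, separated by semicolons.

There is no surviving spouse, so the entire estate passes to Ebele's descendants per capita at each generation.
At generation 1 (Chidinma, Adaeze, Kehinde, Lanre) there are 4 shares of (1)/4 = 1/4 each.
Living: Kehinde and Lanre — each takes 1/4.
Deceased: Chidinma and Adaeze. Their combined 1/2 is pooled and carried to generation 2.
At generation 2 (Ifeoma, Uzoma, Temitope, Obafemi, Ronke) there are 5 shares of (1/2)/5 = 1/10 each.
Living: Ifeoma, Uzoma, Temitope, Obafemi, and Ronke — each takes 1/10.

Ifeoma 1/10; Kehinde 1/4; Lanre 1/4; Obafemi 1/10; Ronke 1/10; Temitope 1/10; Uzoma 1/10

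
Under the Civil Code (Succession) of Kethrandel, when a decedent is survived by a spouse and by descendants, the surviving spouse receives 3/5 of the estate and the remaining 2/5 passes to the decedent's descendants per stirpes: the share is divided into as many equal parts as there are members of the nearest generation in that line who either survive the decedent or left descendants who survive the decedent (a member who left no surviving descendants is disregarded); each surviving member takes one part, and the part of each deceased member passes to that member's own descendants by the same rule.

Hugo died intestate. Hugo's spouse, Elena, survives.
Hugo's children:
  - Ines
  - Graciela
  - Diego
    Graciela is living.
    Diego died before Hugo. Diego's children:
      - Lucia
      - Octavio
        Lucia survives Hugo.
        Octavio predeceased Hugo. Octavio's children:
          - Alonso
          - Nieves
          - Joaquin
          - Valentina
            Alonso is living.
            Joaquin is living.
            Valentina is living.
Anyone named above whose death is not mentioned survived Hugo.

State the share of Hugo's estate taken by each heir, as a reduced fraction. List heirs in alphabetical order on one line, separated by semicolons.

Alonso 1/60; Elena 3/5; Graciela 2/15; Ines 2/15; Joaquin 1/60; Lucia 1/15; Nieves 1/60; Valentina 1/60

Elena, as surviving spouse, takes 3/5.
The remaining 2/5 passes to Hugo's descendants per stirpes.
The 2/5 is divided into 3 equal shares of 2/15 among Ines, Graciela, Diego.
Ines is living and takes 2/15.
Graciela is living and takes 2/15.
Diego predeceased; the 2/15 allotted to Diego's branch passes to Diego's issue by representation.
The 2/15 is divided into 2 equal shares of 1/15 among Lucia, Octavio.
Lucia is living and takes 1/15.
Octavio predeceased; the 1/15 allotted to Octavio's branch passes to Octavio's issue by representation.
The 1/15 is divided into 4 equal shares of 1/60 among Alonso, Nieves, Joaquin, Valentina.
Alonso is living and takes 1/60.
Nieves is living and takes 1/60.
Joaquin is living and takes 1/60.
Valentina is living and takes 1/60.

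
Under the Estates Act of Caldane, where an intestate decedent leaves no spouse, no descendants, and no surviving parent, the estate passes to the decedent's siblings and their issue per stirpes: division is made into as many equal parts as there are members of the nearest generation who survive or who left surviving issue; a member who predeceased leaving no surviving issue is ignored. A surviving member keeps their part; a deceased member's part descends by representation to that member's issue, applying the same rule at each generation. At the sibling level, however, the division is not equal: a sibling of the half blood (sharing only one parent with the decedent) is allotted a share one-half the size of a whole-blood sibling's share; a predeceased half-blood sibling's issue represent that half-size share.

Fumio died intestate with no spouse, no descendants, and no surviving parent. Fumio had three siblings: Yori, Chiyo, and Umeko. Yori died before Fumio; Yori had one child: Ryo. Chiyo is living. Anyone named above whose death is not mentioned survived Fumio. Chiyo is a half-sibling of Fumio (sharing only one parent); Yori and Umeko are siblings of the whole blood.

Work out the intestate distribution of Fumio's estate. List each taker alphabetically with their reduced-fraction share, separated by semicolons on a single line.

Chiyo 1/5; Ryo 2/5; Umeko 2/5

No spouse, descendants, or parent survives, so the estate passes to Fumio's siblings per stirpes.
Half-blood siblings count for one-half the weight of whole-blood siblings at the initial division.
Dividing 1 in proportion to weights (total weight 5/2): Yori (weight 1) → 2/5; Chiyo (weight 1/2) → 1/5; Umeko (weight 1) → 2/5.
Yori predeceased; the 2/5 allotted to Yori's branch passes to Yori's issue by representation.
Ryo is the sole taker at this level and receives the full 2/5.
Chiyo is living and takes 1/5.
Umeko is living and takes 2/5.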